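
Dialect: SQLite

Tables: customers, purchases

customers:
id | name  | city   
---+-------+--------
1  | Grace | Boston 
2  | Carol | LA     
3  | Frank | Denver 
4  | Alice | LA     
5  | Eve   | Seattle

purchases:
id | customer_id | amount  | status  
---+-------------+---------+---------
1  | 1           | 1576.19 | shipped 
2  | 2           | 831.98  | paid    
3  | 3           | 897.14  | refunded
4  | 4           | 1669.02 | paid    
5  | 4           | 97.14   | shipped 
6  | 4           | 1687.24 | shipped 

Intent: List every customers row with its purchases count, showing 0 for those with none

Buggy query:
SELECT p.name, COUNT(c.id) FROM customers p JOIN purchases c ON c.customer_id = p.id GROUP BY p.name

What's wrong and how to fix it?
Bug: INNER JOIN drops customers rows that have no matching purchases rows

Fix: Switch to LEFT JOIN to retain unmatched parent rows

Corrected query:
SELECT p.name, COUNT(c.id) FROM customers p LEFT JOIN purchases c ON c.customer_id = p.id GROUP BY p.name

Result:
name  | COUNT(c.id)
------+------------
Alice | 3          
Carol | 1          
Eve   | 0          
Frank | 1          
Grace | 1          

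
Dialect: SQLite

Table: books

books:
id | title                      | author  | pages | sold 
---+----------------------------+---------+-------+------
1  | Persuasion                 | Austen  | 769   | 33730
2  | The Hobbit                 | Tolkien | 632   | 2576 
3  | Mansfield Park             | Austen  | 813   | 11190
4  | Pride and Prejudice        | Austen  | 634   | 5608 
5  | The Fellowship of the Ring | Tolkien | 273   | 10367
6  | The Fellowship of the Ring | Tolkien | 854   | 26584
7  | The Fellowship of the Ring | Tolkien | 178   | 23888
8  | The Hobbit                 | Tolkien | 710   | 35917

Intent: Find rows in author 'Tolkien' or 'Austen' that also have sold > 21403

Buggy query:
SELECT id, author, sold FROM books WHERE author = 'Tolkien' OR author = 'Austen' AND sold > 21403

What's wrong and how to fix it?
Bug: AND binds tighter than OR, so this parses as author = 'Tolkien' OR (author = 'Austen' AND sold > 21403)

Fix: Group the OR with parentheses (or use IN), then AND the threshold

Corrected query:
SELECT id, author, sold FROM books WHERE (author = 'Tolkien' OR author = 'Austen') AND sold > 21403

Result:
id | author  | sold 
---+---------+------
1  | Austen  | 33730
6  | Tolkien | 26584
7  | Tolkien | 23888
8  | Tolkien | 35917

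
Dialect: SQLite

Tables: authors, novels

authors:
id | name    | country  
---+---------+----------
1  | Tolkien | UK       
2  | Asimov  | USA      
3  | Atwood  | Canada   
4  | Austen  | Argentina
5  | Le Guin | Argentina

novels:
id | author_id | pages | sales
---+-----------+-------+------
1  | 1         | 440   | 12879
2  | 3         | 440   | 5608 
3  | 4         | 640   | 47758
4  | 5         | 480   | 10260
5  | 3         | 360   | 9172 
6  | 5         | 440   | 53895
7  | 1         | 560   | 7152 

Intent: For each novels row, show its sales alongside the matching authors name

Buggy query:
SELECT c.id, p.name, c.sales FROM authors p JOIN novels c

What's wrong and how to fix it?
Bug: JOIN with no ON clause produces a cartesian product; every novels row pairs with every authors row

Fix: Add ON c.author_id = p.id to the JOIN

Corrected query:
SELECT c.id, p.name, c.sales FROM authors p JOIN novels c ON c.author_id = p.id

Result:
id | name    | sales
---+---------+------
1  | Tolkien | 12879
2  | Atwood  | 5608 
3  | Austen  | 47758
4  | Le Guin | 10260
5  | Atwood  | 9172 
6  | Le Guin | 53895
7  | Tolkien | 7152 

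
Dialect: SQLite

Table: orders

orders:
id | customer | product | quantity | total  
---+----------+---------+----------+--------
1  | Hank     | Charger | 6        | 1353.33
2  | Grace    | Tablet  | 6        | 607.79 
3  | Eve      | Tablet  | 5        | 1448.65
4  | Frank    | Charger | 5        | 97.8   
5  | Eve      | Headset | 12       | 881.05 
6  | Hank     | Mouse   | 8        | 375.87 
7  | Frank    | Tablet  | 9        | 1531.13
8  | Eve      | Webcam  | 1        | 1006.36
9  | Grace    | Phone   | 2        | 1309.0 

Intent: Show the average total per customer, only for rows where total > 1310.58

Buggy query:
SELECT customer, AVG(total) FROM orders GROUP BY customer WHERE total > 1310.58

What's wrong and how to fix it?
Bug: WHERE cannot follow GROUP BY

Fix: Place WHERE between FROM and GROUP BY

Corrected query:
SELECT customer, AVG(total) FROM orders WHERE total > 1310.58 GROUP BY customer

Result:
customer | AVG(total)
---------+-----------
Eve      | 1448.65   
Frank    | 1531.13   
Hank     | 1353.33   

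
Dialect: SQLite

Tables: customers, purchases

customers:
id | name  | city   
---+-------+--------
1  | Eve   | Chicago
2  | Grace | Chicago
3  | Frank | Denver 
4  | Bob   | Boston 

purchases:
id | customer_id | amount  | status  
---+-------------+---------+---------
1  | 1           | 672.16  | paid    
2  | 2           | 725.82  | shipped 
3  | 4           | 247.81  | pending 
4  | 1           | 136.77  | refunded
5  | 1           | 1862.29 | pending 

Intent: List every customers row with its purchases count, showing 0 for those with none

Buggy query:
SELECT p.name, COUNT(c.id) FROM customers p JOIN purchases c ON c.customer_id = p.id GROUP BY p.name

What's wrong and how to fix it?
Bug: INNER JOIN drops customers rows that have no matching purchases rows

Fix: Use LEFT JOIN so parents without children still appear (COUNT(c.id) gives 0)

Corrected query:
SELECT p.name, COUNT(c.id) FROM customers p LEFT JOIN purchases c ON c.customer_id = p.id GROUP BY p.name

Result:
name  | COUNT(c.id)
------+------------
Bob   | 1          
Eve   | 3          
Frank | 0          
Grace | 1          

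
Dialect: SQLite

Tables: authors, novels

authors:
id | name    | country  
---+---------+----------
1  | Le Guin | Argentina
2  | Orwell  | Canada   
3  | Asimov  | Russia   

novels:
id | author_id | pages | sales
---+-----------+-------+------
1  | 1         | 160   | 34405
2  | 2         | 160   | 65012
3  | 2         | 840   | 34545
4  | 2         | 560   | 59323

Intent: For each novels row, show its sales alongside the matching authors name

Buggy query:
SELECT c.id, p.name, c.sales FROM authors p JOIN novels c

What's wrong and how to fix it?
Bug: Missing join condition: each novels row is matched to all authors rows instead of just its own

Fix: Add ON c.author_id = p.id to the JOIN

Corrected query:
SELECT c.id, p.name, c.sales FROM authors p JOIN novels c ON c.author_id = p.id

Result:
id | name    | sales
---+---------+------
1  | Le Guin | 34405
2  | Orwell  | 65012
3  | Orwell  | 34545
4  | Orwell  | 59323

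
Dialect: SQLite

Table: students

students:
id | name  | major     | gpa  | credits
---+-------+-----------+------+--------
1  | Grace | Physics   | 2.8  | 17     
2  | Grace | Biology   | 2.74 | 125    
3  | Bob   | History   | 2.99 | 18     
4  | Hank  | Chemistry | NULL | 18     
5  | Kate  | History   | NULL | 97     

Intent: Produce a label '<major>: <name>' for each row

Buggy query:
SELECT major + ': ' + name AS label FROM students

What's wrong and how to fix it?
Bug: '+' is numeric addition; on text columns SQLite converts them to 0 instead of concatenating

Fix: Use the || operator for string concatenation

Corrected query:
SELECT major || ': ' || name AS label FROM students

Result:
label          
---------------
Physics: Grace 
Biology: Grace 
History: Bob   
Chemistry: Hank
History: Kate  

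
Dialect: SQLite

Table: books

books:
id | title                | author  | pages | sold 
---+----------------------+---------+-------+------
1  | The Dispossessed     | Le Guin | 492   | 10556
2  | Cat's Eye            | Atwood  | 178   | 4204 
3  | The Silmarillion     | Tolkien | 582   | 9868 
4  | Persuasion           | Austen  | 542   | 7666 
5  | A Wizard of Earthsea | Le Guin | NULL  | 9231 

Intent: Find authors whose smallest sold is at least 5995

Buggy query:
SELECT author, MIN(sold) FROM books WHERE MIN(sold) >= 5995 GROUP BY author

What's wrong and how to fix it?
Bug: MIN() in WHERE is a misuse of aggregate

Fix: Use HAVING for the per-group MIN condition

Corrected query:
SELECT author, MIN(sold) FROM books GROUP BY author HAVING MIN(sold) >= 5995

Result:
author  | MIN(sold)
--------+----------
Austen  | 7666     
Le Guin | 9231     
Tolkien | 9868     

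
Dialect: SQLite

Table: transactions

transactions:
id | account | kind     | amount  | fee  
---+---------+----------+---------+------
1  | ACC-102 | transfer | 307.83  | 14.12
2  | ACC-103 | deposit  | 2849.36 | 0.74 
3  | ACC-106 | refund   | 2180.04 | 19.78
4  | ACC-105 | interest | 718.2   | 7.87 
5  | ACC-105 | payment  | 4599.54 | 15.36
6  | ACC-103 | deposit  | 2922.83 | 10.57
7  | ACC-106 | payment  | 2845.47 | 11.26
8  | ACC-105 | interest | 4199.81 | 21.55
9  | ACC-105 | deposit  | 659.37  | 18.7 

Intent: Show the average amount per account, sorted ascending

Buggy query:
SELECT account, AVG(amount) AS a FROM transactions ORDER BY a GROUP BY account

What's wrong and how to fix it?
Bug: GROUP BY must precede ORDER BY

Fix: Move ORDER BY to the end, after GROUP BY

Corrected query:
SELECT account, AVG(amount) AS a FROM transactions GROUP BY account ORDER BY a

Result:
account | a       
--------+---------
ACC-102 | 307.83  
ACC-106 | 2512.755
ACC-105 | 2544.23 
ACC-103 | 2886.095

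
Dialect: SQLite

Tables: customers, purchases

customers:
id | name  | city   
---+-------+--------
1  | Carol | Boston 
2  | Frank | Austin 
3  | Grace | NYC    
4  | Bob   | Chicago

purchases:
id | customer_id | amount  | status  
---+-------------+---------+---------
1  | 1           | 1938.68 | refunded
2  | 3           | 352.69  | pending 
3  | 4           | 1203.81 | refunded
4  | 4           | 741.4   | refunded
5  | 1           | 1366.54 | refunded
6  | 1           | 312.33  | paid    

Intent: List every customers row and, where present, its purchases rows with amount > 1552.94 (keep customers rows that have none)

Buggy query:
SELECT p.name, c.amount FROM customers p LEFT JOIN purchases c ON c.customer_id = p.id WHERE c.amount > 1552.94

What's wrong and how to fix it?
Bug: Filtering c.amount in WHERE discards the NULL rows produced by LEFT JOIN, turning it into an inner join

Fix: Move the right-table condition into the ON clause so unmatched parents are kept

Corrected query:
SELECT p.name, c.amount FROM customers p LEFT JOIN purchases c ON c.customer_id = p.id AND c.amount > 1552.94

Result:
name  | amount 
------+--------
Carol | 1938.68
Frank | NULL   
Grace | NULL   
Bob   | NULL   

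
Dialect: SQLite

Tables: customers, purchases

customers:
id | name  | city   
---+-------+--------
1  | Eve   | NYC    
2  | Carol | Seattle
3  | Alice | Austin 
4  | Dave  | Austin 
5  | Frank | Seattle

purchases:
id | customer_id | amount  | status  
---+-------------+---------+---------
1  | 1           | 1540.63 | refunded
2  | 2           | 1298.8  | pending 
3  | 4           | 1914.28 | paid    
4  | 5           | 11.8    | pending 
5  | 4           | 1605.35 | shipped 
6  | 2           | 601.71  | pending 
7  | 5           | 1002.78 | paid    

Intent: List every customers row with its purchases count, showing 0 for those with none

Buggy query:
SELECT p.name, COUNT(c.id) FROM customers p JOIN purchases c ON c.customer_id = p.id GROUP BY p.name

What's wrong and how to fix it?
Bug: An inner join excludes parents with zero children

Fix: Use LEFT JOIN so parents without children still appear (COUNT(c.id) gives 0)

Corrected query:
SELECT p.name, COUNT(c.id) FROM customers p LEFT JOIN purchases c ON c.customer_id = p.id GROUP BY p.name

Result:
name  | COUNT(c.id)
------+------------
Alice | 0          
Carol | 2          
Dave  | 2          
Eve   | 1          
Frank | 2          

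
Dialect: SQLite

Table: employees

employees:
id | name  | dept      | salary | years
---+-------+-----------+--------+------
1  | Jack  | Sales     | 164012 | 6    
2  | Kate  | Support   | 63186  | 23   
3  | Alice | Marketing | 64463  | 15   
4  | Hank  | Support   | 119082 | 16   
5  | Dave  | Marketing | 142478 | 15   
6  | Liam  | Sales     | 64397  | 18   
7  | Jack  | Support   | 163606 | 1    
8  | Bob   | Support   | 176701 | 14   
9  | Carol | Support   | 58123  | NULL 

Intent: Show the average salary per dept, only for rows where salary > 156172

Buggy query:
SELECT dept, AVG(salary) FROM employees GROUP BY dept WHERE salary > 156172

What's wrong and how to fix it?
Bug: Row-level WHERE must come before GROUP BY in the clause order

Fix: Place WHERE between FROM and GROUP BY

Corrected query:
SELECT dept, AVG(salary) FROM employees WHERE salary > 156172 GROUP BY dept

Result:
dept    | AVG(salary)
--------+------------
Sales   | 164012     
Support | 170153.5   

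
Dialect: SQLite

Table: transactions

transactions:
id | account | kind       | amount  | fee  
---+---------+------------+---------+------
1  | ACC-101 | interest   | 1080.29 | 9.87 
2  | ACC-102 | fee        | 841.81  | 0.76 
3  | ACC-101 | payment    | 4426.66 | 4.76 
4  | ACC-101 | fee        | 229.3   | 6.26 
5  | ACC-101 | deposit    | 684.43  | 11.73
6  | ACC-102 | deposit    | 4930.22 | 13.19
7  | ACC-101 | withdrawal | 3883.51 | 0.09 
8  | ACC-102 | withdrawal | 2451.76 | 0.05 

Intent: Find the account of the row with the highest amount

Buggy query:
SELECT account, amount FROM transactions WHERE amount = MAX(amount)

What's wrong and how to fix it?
Bug: MAX(amount) is an aggregate and cannot be used directly in WHERE

Fix: Wrap MAX in a scalar subquery so WHERE compares against a single value

Corrected query:
SELECT account, amount FROM transactions WHERE amount = (SELECT MAX(amount) FROM transactions)

Result:
account | amount 
--------+--------
ACC-102 | 4930.22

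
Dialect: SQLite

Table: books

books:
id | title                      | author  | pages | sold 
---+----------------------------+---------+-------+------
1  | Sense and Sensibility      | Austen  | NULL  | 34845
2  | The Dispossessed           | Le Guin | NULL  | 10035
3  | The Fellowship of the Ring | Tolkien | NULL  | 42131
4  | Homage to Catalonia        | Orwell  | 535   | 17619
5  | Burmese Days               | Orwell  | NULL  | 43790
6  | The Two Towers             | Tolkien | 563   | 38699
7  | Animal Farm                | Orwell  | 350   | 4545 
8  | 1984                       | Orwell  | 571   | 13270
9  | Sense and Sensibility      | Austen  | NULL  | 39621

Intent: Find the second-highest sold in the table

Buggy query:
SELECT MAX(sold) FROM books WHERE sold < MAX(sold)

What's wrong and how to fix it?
Bug: MAX(sold) on the right of the comparison is an aggregate-in-WHERE error

Fix: Compute the overall MAX in a subquery, then take MAX of rows below it

Corrected query:
SELECT MAX(sold) FROM books WHERE sold < (SELECT MAX(sold) FROM books)

Result:
MAX(sold)
---------
42131    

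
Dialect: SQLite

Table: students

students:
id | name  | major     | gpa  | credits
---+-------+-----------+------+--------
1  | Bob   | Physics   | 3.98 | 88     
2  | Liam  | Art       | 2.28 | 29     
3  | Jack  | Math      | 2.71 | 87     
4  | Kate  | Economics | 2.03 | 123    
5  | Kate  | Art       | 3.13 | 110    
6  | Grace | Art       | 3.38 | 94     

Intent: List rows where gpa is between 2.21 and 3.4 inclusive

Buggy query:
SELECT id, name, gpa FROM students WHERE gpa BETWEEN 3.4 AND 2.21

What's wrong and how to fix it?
Bug: BETWEEN expects the lower bound first; with 3.4 AND 2.21 the range is empty

Fix: Write BETWEEN 2.21 AND 3.4

Corrected query:
SELECT id, name, gpa FROM students WHERE gpa BETWEEN 2.21 AND 3.4

Result:
id | name  | gpa 
---+-------+-----
2  | Liam  | 2.28
3  | Jack  | 2.71
5  | Kate  | 3.13
6  | Grace | 3.38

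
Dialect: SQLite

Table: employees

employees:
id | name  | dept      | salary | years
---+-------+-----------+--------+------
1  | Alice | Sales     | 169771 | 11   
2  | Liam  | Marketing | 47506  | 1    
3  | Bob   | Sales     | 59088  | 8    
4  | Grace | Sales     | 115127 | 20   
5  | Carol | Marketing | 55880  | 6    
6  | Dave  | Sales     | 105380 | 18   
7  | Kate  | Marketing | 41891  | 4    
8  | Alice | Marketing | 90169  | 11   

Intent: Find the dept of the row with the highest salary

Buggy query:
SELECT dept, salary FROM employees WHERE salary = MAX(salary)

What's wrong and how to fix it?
Bug: WHERE is evaluated per row; an aggregate over the whole table isn't defined there

Fix: Wrap MAX in a scalar subquery so WHERE compares against a single value

Corrected query:
SELECT dept, salary FROM employees WHERE salary = (SELECT MAX(salary) FROM employees)

Result:
dept  | salary
------+-------
Sales | 169771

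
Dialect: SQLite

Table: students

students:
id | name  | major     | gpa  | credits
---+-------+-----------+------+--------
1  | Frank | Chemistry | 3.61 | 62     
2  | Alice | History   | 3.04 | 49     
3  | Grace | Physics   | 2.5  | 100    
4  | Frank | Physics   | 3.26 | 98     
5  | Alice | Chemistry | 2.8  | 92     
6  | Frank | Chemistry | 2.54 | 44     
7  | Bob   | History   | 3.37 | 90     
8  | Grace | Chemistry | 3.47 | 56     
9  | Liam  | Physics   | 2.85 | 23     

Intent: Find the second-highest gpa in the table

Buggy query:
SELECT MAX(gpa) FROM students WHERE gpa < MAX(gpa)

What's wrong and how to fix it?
Bug: MAX(gpa) on the right of the comparison is an aggregate-in-WHERE error

Fix: Compute the overall MAX in a subquery, then take MAX of rows below it

Corrected query:
SELECT MAX(gpa) FROM students WHERE gpa < (SELECT MAX(gpa) FROM students)

Result:
MAX(gpa)
--------
3.47    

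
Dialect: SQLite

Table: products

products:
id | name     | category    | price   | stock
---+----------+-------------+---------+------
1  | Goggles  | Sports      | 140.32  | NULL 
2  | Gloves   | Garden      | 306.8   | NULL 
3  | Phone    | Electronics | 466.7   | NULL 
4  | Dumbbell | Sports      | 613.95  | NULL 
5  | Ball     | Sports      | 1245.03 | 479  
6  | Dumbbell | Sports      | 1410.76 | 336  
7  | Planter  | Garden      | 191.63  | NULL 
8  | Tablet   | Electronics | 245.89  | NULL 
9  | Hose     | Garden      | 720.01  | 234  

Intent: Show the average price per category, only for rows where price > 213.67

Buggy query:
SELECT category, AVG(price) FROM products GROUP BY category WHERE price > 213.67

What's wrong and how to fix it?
Bug: WHERE cannot follow GROUP BY

Fix: Place WHERE between FROM and GROUP BY

Corrected query:
SELECT category, AVG(price) FROM products WHERE price > 213.67 GROUP BY category

Result:
category    | AVG(price) 
------------+------------
Electronics | 356.295    
Garden      | 513.405    
Sports      | 1089.913333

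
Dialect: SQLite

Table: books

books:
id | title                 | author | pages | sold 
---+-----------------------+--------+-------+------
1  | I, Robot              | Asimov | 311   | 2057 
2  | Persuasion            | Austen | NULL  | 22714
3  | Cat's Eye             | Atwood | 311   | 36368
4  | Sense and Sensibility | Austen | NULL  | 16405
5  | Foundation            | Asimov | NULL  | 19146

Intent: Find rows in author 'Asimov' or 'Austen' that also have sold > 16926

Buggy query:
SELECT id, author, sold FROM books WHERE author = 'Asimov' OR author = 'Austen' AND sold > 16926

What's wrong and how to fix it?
Bug: Without parentheses, AND is evaluated before OR, so the sold filter only applies to the 'Austen' branch

Fix: Add parentheses around the OR so the AND applies to both alternatives

Corrected query:
SELECT id, author, sold FROM books WHERE (author = 'Asimov' OR author = 'Austen') AND sold > 16926

Result:
id | author | sold 
---+--------+------
2  | Austen | 22714
5  | Asimov | 19146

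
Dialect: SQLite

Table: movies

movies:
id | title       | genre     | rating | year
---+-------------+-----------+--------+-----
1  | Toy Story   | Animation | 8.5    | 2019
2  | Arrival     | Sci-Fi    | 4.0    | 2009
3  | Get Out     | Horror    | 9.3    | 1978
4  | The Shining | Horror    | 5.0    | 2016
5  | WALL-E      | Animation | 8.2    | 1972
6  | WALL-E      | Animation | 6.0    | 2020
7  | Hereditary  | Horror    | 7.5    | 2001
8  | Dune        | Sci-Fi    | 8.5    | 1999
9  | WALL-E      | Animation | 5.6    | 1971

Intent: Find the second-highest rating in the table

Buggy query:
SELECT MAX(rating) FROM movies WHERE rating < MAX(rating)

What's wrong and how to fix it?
Bug: The inner MAX is an aggregate inside WHERE, which is not allowed

Fix: Compute the overall MAX in a subquery, then take MAX of rows below it

Corrected query:
SELECT MAX(rating) FROM movies WHERE rating < (SELECT MAX(rating) FROM movies)

Result:
MAX(rating)
-----------
8.5        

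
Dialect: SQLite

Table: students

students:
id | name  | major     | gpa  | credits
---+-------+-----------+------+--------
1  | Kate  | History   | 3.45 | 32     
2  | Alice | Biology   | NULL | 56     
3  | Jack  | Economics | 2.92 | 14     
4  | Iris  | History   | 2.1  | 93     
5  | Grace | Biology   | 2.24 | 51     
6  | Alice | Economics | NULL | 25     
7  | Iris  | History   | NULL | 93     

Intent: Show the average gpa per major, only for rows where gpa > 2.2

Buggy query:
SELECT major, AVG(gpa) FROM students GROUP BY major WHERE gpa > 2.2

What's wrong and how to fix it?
Bug: WHERE cannot follow GROUP BY

Fix: Move the WHERE clause before GROUP BY

Corrected query:
SELECT major, AVG(gpa) FROM students WHERE gpa > 2.2 GROUP BY major

Result:
major     | AVG(gpa)
----------+---------
Biology   | 2.24    
Economics | 2.92    
History   | 3.45    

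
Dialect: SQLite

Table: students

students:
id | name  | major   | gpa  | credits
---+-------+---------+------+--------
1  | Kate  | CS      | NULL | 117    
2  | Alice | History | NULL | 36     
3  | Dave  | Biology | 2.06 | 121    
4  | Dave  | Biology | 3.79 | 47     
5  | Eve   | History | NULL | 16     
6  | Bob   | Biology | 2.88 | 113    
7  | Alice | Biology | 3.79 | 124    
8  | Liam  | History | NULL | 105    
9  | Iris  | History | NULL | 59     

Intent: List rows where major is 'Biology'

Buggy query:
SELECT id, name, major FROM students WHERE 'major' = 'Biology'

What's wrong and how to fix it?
Bug: Single quotes denote string literals in SQL; the column name is being compared as a constant string

Fix: Reference the column as major without single quotes

Corrected query:
SELECT id, name, major FROM students WHERE major = 'Biology'

Result:
id | name  | major  
---+-------+--------
3  | Dave  | Biology
4  | Dave  | Biology
6  | Bob   | Biology
7  | Alice | Biology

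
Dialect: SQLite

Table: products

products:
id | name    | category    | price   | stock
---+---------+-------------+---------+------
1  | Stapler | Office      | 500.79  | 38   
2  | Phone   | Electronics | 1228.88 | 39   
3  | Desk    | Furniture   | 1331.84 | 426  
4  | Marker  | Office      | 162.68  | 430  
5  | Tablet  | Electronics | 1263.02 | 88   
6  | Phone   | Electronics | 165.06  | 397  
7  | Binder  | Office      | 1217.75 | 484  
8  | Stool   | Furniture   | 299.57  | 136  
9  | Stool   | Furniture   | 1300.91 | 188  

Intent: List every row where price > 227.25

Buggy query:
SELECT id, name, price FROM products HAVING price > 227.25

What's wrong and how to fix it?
Bug: This is a non-aggregate query (no GROUP BY, no aggregates), so in SQLite the HAVING clause is invalid here; a row-level condition belongs in WHERE

Fix: Use WHERE for row-level filtering

Corrected query:
SELECT id, name, price FROM products WHERE price > 227.25

Result:
id | name    | price  
---+---------+--------
1  | Stapler | 500.79 
2  | Phone   | 1228.88
3  | Desk    | 1331.84
5  | Tablet  | 1263.02
7  | Binder  | 1217.75
8  | Stool   | 299.57 
9  | Stool   | 1300.91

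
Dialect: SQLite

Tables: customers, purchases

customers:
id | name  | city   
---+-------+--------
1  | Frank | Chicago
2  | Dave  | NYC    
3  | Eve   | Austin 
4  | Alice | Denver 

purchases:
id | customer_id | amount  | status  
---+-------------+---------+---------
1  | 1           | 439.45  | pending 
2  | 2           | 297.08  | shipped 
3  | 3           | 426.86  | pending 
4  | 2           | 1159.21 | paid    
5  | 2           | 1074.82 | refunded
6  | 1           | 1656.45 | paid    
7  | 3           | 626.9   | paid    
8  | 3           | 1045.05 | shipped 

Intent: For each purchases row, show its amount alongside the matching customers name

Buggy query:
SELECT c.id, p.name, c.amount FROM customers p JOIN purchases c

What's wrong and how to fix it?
Bug: Missing join condition: each purchases row is matched to all customers rows instead of just its own

Fix: Add ON c.customer_id = p.id to the JOIN

Corrected query:
SELECT c.id, p.name, c.amount FROM customers p JOIN purchases c ON c.customer_id = p.id

Result:
id | name  | amount 
---+-------+--------
1  | Frank | 439.45 
2  | Dave  | 297.08 
3  | Eve   | 426.86 
4  | Dave  | 1159.21
5  | Dave  | 1074.82
6  | Frank | 1656.45
7  | Eve   | 626.9  
8  | Eve   | 1045.05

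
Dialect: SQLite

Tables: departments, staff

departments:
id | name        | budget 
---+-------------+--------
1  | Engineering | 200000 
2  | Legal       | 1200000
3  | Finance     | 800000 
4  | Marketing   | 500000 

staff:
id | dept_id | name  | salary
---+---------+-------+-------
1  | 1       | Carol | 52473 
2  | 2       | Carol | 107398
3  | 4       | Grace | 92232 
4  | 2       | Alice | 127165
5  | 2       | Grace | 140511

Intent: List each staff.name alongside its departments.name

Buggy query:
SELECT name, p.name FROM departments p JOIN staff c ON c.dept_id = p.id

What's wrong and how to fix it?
Bug: 'name' exists in both joined tables, so the database can't tell which one is meant

Fix: Qualify the column with its table alias (c.name)

Corrected query:
SELECT c.name, p.name FROM departments p JOIN staff c ON c.dept_id = p.id

Result:
name  | name       
------+------------
Carol | Engineering
Carol | Legal      
Grace | Marketing  
Alice | Legal      
Grace | Legal      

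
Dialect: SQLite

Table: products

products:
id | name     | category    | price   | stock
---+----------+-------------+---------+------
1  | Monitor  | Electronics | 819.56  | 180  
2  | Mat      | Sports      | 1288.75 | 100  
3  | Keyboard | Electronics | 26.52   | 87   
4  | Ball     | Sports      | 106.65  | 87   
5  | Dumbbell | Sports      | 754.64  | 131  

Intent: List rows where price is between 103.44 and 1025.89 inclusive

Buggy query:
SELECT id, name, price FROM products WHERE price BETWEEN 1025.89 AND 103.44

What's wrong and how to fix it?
Bug: The bounds are reversed; BETWEEN a AND b requires a <= b to match anything

Fix: Swap the bounds so the smaller value comes first

Corrected query:
SELECT id, name, price FROM products WHERE price BETWEEN 103.44 AND 1025.89

Result:
id | name     | price 
---+----------+-------
1  | Monitor  | 819.56
4  | Ball     | 106.65
5  | Dumbbell | 754.64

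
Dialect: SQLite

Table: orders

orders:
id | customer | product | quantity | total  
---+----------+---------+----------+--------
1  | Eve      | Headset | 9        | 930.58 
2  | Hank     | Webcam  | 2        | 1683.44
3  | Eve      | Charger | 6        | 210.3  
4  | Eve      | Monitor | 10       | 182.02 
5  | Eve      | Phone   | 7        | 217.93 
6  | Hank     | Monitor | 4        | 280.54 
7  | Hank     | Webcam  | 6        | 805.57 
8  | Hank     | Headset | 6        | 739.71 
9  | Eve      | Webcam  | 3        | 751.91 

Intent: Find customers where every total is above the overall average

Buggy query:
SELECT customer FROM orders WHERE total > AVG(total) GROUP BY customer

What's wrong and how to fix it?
Bug: WHERE evaluates per row before aggregation, so AVG() is unavailable

Fix: Compute the overall average in a scalar subquery and compare each group's MIN against it in HAVING

Corrected query:
SELECT customer FROM orders GROUP BY customer HAVING MIN(total) > (SELECT AVG(total) FROM orders)

Result:
(no rows)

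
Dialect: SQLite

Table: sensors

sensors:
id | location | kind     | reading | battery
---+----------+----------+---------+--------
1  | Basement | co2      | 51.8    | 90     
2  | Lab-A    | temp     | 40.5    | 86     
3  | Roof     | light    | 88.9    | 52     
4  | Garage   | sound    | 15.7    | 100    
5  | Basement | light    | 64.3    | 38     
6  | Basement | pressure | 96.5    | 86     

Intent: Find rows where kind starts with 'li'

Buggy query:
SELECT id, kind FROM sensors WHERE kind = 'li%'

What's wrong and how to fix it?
Bug: '=' compares the literal string including the % character; pattern matching needs LIKE

Fix: Use LIKE for wildcard pattern matching

Corrected query:
SELECT id, kind FROM sensors WHERE kind LIKE 'li%'

Result:
id | kind 
---+------
3  | light
5  | light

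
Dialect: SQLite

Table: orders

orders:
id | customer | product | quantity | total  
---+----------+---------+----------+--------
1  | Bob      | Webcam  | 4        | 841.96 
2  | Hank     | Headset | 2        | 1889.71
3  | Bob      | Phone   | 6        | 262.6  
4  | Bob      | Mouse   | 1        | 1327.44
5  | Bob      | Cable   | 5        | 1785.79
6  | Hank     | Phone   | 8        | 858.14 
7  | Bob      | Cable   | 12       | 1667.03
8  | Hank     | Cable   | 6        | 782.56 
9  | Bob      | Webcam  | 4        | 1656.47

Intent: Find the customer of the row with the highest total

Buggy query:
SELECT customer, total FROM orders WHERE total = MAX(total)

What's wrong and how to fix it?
Bug: WHERE is evaluated per row; an aggregate over the whole table isn't defined there

Fix: Wrap MAX in a scalar subquery so WHERE compares against a single value

Corrected query:
SELECT customer, total FROM orders WHERE total = (SELECT MAX(total) FROM orders)

Result:
customer | total  
---------+--------
Hank     | 1889.71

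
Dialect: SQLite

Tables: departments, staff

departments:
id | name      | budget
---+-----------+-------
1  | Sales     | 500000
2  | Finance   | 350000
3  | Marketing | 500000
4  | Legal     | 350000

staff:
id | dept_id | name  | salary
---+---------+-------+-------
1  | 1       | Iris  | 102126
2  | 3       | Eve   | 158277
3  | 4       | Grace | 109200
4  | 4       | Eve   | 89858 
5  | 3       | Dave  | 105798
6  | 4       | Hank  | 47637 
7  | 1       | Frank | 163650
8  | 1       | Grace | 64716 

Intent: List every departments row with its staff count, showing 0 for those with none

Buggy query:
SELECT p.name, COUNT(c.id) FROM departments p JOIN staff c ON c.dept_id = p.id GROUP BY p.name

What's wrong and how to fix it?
Bug: An inner join excludes parents with zero children

Fix: Use LEFT JOIN so parents without children still appear (COUNT(c.id) gives 0)

Corrected query:
SELECT p.name, COUNT(c.id) FROM departments p LEFT JOIN staff c ON c.dept_id = p.id GROUP BY p.name

Result:
name      | COUNT(c.id)
----------+------------
Finance   | 0          
Legal     | 3          
Marketing | 2          
Sales     | 3          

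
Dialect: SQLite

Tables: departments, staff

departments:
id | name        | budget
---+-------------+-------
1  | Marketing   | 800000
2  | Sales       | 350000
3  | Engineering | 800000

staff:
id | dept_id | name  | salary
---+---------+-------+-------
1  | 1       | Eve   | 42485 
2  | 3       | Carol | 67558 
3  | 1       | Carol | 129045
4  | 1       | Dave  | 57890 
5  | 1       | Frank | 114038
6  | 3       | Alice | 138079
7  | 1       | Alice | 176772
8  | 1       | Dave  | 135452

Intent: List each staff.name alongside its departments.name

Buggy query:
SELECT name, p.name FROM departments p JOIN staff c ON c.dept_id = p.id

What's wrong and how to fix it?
Bug: 'name' exists in both joined tables, so the database can't tell which one is meant

Fix: Prefix ambiguous columns with the table alias

Corrected query:
SELECT c.name, p.name FROM departments p JOIN staff c ON c.dept_id = p.id

Result:
name  | name       
------+------------
Eve   | Marketing  
Carol | Engineering
Carol | Marketing  
Dave  | Marketing  
Frank | Marketing  
Alice | Engineering
Alice | Marketing  
Dave  | Marketing  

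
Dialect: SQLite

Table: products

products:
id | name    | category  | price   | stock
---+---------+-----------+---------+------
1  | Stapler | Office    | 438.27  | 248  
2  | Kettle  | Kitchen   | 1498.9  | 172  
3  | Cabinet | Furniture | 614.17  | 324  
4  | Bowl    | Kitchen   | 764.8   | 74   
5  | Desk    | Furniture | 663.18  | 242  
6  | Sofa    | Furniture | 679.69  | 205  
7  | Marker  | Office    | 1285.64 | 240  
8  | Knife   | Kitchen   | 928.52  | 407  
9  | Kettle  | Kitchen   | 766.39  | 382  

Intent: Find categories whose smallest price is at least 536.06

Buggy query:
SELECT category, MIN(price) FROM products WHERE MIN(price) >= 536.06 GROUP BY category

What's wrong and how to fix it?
Bug: MIN() in WHERE is a misuse of aggregate

Fix: Use HAVING for the per-group MIN condition

Corrected query:
SELECT category, MIN(price) FROM products GROUP BY category HAVING MIN(price) >= 536.06

Result:
category  | MIN(price)
----------+-----------
Furniture | 614.17    
Kitchen   | 764.8     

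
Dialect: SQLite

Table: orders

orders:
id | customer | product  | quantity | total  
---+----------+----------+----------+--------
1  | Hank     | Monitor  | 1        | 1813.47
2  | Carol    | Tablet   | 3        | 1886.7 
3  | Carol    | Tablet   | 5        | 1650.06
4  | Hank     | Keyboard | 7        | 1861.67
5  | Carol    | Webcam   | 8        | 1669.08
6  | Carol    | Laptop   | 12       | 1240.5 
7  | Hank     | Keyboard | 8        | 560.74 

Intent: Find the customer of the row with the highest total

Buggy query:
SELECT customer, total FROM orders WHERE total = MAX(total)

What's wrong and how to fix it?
Bug: WHERE is evaluated per row; an aggregate over the whole table isn't defined there

Fix: Use a subquery: WHERE total = (SELECT MAX(total) FROM orders)

Corrected query:
SELECT customer, total FROM orders WHERE total = (SELECT MAX(total) FROM orders)

Result:
customer | total 
---------+-------
Carol    | 1886.7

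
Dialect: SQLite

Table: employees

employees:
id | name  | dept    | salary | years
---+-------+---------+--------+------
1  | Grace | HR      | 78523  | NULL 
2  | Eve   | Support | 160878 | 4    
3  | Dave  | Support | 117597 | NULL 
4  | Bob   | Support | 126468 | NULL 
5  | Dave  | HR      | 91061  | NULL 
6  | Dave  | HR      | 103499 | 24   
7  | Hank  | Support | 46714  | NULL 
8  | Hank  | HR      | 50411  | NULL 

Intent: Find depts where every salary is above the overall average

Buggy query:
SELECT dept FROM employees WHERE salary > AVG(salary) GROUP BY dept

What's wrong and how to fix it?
Bug: AVG() is an aggregate; it can't sit directly in WHERE

Fix: Use a subquery for AVG and a HAVING MIN(...) filter so the condition holds for every row in the group

Corrected query:
SELECT dept FROM employees GROUP BY dept HAVING MIN(salary) > (SELECT AVG(salary) FROM employees)

Result:
(no rows)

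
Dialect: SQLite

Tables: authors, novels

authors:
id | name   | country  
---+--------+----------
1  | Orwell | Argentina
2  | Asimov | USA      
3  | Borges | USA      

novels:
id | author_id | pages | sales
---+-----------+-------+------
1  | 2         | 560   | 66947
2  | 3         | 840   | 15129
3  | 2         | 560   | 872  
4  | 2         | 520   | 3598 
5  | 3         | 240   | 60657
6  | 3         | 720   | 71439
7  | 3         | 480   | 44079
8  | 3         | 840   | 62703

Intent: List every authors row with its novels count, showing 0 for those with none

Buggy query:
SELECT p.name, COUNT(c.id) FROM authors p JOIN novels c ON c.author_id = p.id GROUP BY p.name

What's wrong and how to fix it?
Bug: INNER JOIN drops authors rows that have no matching novels rows

Fix: Use LEFT JOIN so parents without children still appear (COUNT(c.id) gives 0)

Corrected query:
SELECT p.name, COUNT(c.id) FROM authors p LEFT JOIN novels c ON c.author_id = p.id GROUP BY p.name

Result:
name   | COUNT(c.id)
-------+------------
Asimov | 3          
Borges | 5          
Orwell | 0          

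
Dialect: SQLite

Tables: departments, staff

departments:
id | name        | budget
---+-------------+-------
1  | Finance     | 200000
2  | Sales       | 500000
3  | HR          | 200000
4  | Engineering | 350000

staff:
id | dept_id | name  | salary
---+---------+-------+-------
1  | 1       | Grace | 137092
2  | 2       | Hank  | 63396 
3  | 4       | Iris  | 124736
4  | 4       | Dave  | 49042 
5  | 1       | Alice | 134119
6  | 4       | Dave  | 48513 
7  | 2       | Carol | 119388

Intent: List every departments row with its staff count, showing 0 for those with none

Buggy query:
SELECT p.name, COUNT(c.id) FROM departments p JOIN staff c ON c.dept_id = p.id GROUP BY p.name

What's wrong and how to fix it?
Bug: An inner join excludes parents with zero children

Fix: Use LEFT JOIN so parents without children still appear (COUNT(c.id) gives 0)

Corrected query:
SELECT p.name, COUNT(c.id) FROM departments p LEFT JOIN staff c ON c.dept_id = p.id GROUP BY p.name

Result:
name        | COUNT(c.id)
------------+------------
Engineering | 3          
Finance     | 2          
HR          | 0          
Sales       | 2          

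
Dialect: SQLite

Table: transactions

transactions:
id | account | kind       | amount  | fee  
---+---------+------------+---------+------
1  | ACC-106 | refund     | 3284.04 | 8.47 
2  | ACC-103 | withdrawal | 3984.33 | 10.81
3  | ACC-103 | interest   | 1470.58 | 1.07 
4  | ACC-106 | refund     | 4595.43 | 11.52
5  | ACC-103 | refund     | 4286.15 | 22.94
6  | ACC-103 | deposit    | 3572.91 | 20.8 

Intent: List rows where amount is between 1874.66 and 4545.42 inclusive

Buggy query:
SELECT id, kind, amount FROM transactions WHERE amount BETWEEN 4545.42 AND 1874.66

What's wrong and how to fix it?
Bug: BETWEEN expects the lower bound first; with 4545.42 AND 1874.66 the range is empty

Fix: Write BETWEEN 1874.66 AND 4545.42

Corrected query:
SELECT id, kind, amount FROM transactions WHERE amount BETWEEN 1874.66 AND 4545.42

Result:
id | kind       | amount 
---+------------+--------
1  | refund     | 3284.04
2  | withdrawal | 3984.33
5  | refund     | 4286.15
6  | deposit    | 3572.91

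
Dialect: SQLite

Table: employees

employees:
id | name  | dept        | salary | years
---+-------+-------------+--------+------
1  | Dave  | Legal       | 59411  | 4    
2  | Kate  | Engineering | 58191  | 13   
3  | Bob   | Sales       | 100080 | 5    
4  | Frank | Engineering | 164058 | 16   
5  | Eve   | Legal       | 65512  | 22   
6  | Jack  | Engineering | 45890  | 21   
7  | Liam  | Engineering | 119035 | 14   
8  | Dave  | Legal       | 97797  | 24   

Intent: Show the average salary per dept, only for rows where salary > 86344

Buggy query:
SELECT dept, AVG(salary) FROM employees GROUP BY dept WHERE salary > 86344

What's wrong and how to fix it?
Bug: Row-level WHERE must come before GROUP BY in the clause order

Fix: Place WHERE between FROM and GROUP BY

Corrected query:
SELECT dept, AVG(salary) FROM employees WHERE salary > 86344 GROUP BY dept

Result:
dept        | AVG(salary)
------------+------------
Engineering | 141546.5   
Legal       | 97797      
Sales       | 100080     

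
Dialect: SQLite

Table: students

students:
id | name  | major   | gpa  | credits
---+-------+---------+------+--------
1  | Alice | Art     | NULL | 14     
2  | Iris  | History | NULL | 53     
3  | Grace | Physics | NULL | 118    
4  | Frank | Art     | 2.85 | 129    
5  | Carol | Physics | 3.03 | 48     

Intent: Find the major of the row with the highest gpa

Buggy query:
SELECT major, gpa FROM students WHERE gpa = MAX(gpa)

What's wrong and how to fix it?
Bug: WHERE is evaluated per row; an aggregate over the whole table isn't defined there

Fix: Wrap MAX in a scalar subquery so WHERE compares against a single value

Corrected query:
SELECT major, gpa FROM students WHERE gpa = (SELECT MAX(gpa) FROM students)

Result:
major   | gpa 
--------+-----
Physics | 3.03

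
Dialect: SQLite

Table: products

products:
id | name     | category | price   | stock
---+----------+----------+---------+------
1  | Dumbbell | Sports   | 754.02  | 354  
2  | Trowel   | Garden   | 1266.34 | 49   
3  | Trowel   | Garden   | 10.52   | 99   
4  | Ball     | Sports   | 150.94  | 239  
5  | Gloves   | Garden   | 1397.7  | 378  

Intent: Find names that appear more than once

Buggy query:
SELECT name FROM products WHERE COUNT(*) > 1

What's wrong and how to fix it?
Bug: WHERE can't reference COUNT(*); aggregates are computed after WHERE

Fix: GROUP BY name, then filter groups with HAVING COUNT(*) > 1

Corrected query:
SELECT name FROM products GROUP BY name HAVING COUNT(*) > 1

Result:
name  
------
Trowel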